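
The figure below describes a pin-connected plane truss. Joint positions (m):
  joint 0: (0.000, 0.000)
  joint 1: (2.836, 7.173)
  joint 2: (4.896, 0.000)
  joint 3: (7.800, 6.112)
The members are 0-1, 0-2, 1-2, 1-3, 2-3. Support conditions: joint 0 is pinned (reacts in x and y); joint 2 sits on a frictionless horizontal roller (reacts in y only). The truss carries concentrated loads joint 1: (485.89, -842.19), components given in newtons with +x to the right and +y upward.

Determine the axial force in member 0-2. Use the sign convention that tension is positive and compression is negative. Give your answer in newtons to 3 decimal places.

344.540

N=4 nodes, M=5 members, R=3 reactions → 2N=8, M+R=8
member 0 (0-1): L=7.7133, (cx,cy)=(0.3677,0.9300)
member 1 (0-2): L=4.8960, (cx,cy)=(1.0000,0.0000)
member 2 (1-2): L=7.4629, (cx,cy)=(0.2760,-0.9611)
member 3 (1-3): L=5.0761, (cx,cy)=(0.9779,-0.2090)
member 4 (2-3): L=6.7668, (cx,cy)=(0.4292,0.9032)
solve A·x = −loads:
  F[0-1] = +384.4405 N (tension)
  F[0-2] = +344.5400 N (tension)
  F[1-2] = -1248.1956 N (compression)
  F[1-3] = -0.0000 N (compression)
  F[2-3] = +0.0000 N (tension)
  Rx@0 = -485.8900 N
  Ry@0 = -357.5118 N
  Ry@2 = +1199.7018 N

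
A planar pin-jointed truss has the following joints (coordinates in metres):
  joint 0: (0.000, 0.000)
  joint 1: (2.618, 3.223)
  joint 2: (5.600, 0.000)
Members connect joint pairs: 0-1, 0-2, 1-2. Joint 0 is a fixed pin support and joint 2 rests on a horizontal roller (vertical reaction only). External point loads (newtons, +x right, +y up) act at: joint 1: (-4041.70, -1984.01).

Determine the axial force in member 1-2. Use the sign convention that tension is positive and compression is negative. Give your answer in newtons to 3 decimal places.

N=3 nodes, M=3 members, R=3 reactions → 2N=6, M+R=6
member 0 (0-1): L=4.1523, (cx,cy)=(0.6305,0.7762)
member 1 (0-2): L=5.6000, (cx,cy)=(1.0000,0.0000)
member 2 (1-2): L=4.3909, (cx,cy)=(0.6791,-0.7340)
solve A·x = −loads:
  F[0-1] = -4357.9615 N (compression)
  F[0-2] = -1294.0363 N (compression)
  F[1-2] = +1905.4297 N (tension)
  Rx@0 = +4041.7000 N
  Ry@0 = +3382.6280 N
  Ry@2 = -1398.6180 N

1905.430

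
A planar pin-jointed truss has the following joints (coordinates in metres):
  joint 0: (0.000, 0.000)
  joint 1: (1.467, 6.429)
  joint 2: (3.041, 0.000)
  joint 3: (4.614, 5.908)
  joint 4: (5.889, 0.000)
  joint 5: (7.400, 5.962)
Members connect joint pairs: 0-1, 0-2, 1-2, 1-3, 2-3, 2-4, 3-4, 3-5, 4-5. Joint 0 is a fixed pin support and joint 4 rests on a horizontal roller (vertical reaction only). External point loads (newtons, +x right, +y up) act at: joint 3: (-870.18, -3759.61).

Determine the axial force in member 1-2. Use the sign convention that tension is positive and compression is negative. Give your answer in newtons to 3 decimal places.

N=6 nodes, M=9 members, R=3 reactions → 2N=12, M+R=12
member 0 (0-1): L=6.5942, (cx,cy)=(0.2225,0.9749)
member 1 (0-2): L=3.0410, (cx,cy)=(1.0000,0.0000)
member 2 (1-2): L=6.6189, (cx,cy)=(0.2378,-0.9713)
member 3 (1-3): L=3.1898, (cx,cy)=(0.9866,-0.1633)
member 4 (2-3): L=6.1138, (cx,cy)=(0.2573,0.9663)
member 5 (2-4): L=2.8480, (cx,cy)=(1.0000,0.0000)
member 6 (3-4): L=6.0440, (cx,cy)=(0.2110,-0.9775)
member 7 (3-5): L=2.7865, (cx,cy)=(0.9998,0.0194)
member 8 (4-5): L=6.1505, (cx,cy)=(0.2457,0.9694)
solve A·x = −loads:
  F[0-1] = -1730.3246 N (compression)
  F[0-2] = -485.2407 N (compression)
  F[1-2] = +1878.5387 N (tension)
  F[1-3] = -842.9849 N (compression)
  F[2-3] = -1888.2152 N (compression)
  F[2-4] = +447.2960 N (tension)
  F[3-4] = -2120.3628 N (compression)
  F[3-5] = +0.0000 N (tension)
  F[4-5] = -0.0000 N (compression)
  Rx@0 = +870.1800 N
  Ry@0 = +1686.9632 N
  Ry@4 = +2072.6468 N

1878.539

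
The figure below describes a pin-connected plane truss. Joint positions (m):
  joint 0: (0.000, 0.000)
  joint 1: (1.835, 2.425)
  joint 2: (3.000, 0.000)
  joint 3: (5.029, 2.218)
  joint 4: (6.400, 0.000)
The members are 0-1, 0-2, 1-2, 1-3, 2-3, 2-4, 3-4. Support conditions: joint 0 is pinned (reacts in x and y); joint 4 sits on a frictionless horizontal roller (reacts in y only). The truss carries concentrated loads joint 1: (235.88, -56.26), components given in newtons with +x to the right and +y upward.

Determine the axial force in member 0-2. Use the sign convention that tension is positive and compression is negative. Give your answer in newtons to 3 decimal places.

N=5 nodes, M=7 members, R=3 reactions → 2N=10, M+R=10
member 0 (0-1): L=3.0410, (cx,cy)=(0.6034,0.7974)
member 1 (0-2): L=3.0000, (cx,cy)=(1.0000,0.0000)
member 2 (1-2): L=2.6903, (cx,cy)=(0.4330,-0.9014)
member 3 (1-3): L=3.2007, (cx,cy)=(0.9979,-0.0647)
member 4 (2-3): L=3.0061, (cx,cy)=(0.6750,0.7378)
member 5 (2-4): L=3.4000, (cx,cy)=(1.0000,0.0000)
member 6 (3-4): L=2.6075, (cx,cy)=(0.5258,-0.8506)
solve A·x = −loads:
  F[0-1] = +61.7576 N (tension)
  F[0-2] = +198.6146 N (tension)
  F[1-2] = -106.0732 N (compression)
  F[1-3] = -153.0017 N (compression)
  F[2-3] = +129.5830 N (tension)
  F[2-4] = +65.2166 N (tension)
  F[3-4] = -124.0362 N (compression)
  Rx@0 = -235.8800 N
  Ry@0 = -49.2472 N
  Ry@4 = +105.5072 N

198.615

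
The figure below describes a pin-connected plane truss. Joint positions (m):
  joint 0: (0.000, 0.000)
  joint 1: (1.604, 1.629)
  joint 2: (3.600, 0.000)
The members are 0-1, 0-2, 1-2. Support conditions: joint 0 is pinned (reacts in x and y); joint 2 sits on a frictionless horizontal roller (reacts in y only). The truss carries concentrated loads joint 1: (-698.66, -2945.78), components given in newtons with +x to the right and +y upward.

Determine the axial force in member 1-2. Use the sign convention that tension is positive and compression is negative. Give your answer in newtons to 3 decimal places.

-1575.813

N=3 nodes, M=3 members, R=3 reactions → 2N=6, M+R=6
member 0 (0-1): L=2.2861, (cx,cy)=(0.7016,0.7126)
member 1 (0-2): L=3.6000, (cx,cy)=(1.0000,0.0000)
member 2 (1-2): L=2.5764, (cx,cy)=(0.7747,-0.6323)
solve A·x = −loads:
  F[0-1] = -2735.8162 N (compression)
  F[0-2] = +1220.8376 N (tension)
  F[1-2] = -1575.8134 N (compression)
  Rx@0 = +698.6600 N
  Ry@0 = +1949.4150 N
  Ry@2 = +996.3650 N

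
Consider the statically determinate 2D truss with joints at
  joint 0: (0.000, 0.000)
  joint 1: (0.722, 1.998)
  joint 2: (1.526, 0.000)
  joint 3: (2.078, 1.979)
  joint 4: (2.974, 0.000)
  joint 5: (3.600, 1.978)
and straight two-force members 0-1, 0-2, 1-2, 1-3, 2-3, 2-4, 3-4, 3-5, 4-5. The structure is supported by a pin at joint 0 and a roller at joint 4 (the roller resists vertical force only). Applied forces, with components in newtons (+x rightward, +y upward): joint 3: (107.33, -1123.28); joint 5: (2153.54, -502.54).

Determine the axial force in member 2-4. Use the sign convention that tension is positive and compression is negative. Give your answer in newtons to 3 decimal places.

N=6 nodes, M=9 members, R=3 reactions → 2N=12, M+R=12
member 0 (0-1): L=2.1245, (cx,cy)=(0.3399,0.9405)
member 1 (0-2): L=1.5260, (cx,cy)=(1.0000,0.0000)
member 2 (1-2): L=2.1537, (cx,cy)=(0.3733,-0.9277)
member 3 (1-3): L=1.3561, (cx,cy)=(0.9999,-0.0140)
member 4 (2-3): L=2.0545, (cx,cy)=(0.2687,0.9632)
member 5 (2-4): L=1.4480, (cx,cy)=(1.0000,0.0000)
member 6 (3-4): L=2.1724, (cx,cy)=(0.4124,-0.9110)
member 7 (3-5): L=1.5220, (cx,cy)=(1.0000,-0.0007)
member 8 (4-5): L=2.0747, (cx,cy)=(0.3017,0.9534)
solve A·x = −loads:
  F[0-1] = +1351.5415 N (tension)
  F[0-2] = +1801.5450 N (tension)
  F[1-2] = -1384.8954 N (compression)
  F[1-3] = +976.4177 N (tension)
  F[2-3] = +1333.8185 N (tension)
  F[2-4] = +926.1871 N (tension)
  F[3-4] = -2630.0186 N (compression)
  F[3-5] = +2312.1042 N (tension)
  F[4-5] = -525.5134 N (compression)
  Rx@0 = -2260.8700 N
  Ry@0 = -1271.0959 N
  Ry@4 = +2896.9159 N

926.187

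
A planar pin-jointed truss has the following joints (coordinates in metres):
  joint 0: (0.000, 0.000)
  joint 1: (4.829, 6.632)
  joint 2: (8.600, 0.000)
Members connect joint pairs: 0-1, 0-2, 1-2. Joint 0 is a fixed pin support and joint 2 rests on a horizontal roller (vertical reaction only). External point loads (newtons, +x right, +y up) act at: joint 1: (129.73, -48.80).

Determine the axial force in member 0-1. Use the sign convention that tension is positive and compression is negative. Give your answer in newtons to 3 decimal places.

97.284

N=3 nodes, M=3 members, R=3 reactions → 2N=6, M+R=6
member 0 (0-1): L=8.2038, (cx,cy)=(0.5886,0.8084)
member 1 (0-2): L=8.6000, (cx,cy)=(1.0000,0.0000)
member 2 (1-2): L=7.6291, (cx,cy)=(0.4943,-0.8693)
solve A·x = −loads:
  F[0-1] = +97.2839 N (tension)
  F[0-2] = +72.4659 N (tension)
  F[1-2] = -146.6065 N (compression)
  Rx@0 = -129.7300 N
  Ry@0 = -78.6447 N
  Ry@2 = +127.4447 N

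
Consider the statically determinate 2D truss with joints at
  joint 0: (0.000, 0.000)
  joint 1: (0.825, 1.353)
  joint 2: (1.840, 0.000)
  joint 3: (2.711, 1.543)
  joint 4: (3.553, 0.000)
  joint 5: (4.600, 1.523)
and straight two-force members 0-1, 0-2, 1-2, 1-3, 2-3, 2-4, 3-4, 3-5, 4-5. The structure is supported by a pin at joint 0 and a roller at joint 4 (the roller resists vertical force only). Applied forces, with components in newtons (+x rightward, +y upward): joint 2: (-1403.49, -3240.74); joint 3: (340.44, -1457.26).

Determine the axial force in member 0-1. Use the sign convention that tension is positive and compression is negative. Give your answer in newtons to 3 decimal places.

N=6 nodes, M=9 members, R=3 reactions → 2N=12, M+R=12
member 0 (0-1): L=1.5847, (cx,cy)=(0.5206,0.8538)
member 1 (0-2): L=1.8400, (cx,cy)=(1.0000,0.0000)
member 2 (1-2): L=1.6914, (cx,cy)=(0.6001,-0.7999)
member 3 (1-3): L=1.8955, (cx,cy)=(0.9950,0.1002)
member 4 (2-3): L=1.7719, (cx,cy)=(0.4916,0.8708)
member 5 (2-4): L=1.7130, (cx,cy)=(1.0000,0.0000)
member 6 (3-4): L=1.7578, (cx,cy)=(0.4790,-0.8778)
member 7 (3-5): L=1.8891, (cx,cy)=(0.9999,-0.0106)
member 8 (4-5): L=1.8482, (cx,cy)=(0.5665,0.8241)
solve A·x = −loads:
  F[0-1] = -2061.3231 N (compression)
  F[0-2] = +10.0901 N (tension)
  F[1-2] = +1919.8861 N (tension)
  F[1-3] = -2236.5169 N (compression)
  F[2-3] = +1957.8513 N (tension)
  F[2-4] = +1603.2652 N (tension)
  F[3-4] = -3347.0283 N (compression)
  F[3-5] = -0.0000 N (compression)
  F[4-5] = +0.0000 N (tension)
  Rx@0 = +1063.0500 N
  Ry@0 = +1759.9498 N
  Ry@4 = +2938.0502 N

-2061.323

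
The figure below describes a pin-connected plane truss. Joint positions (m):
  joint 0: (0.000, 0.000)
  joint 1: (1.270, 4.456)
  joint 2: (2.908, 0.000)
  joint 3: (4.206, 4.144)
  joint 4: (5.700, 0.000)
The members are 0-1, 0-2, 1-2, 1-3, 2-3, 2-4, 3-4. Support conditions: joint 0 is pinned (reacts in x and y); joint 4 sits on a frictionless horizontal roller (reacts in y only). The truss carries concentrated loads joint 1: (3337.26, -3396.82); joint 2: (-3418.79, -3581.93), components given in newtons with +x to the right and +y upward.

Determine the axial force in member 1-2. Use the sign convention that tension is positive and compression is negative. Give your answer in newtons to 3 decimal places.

N=5 nodes, M=7 members, R=3 reactions → 2N=10, M+R=10
member 0 (0-1): L=4.6334, (cx,cy)=(0.2741,0.9617)
member 1 (0-2): L=2.9080, (cx,cy)=(1.0000,0.0000)
member 2 (1-2): L=4.7475, (cx,cy)=(0.3450,-0.9386)
member 3 (1-3): L=2.9525, (cx,cy)=(0.9944,-0.1057)
member 4 (2-3): L=4.3425, (cx,cy)=(0.2989,0.9543)
member 5 (2-4): L=2.7920, (cx,cy)=(1.0000,0.0000)
member 6 (3-4): L=4.4051, (cx,cy)=(0.3392,-0.9407)
solve A·x = −loads:
  F[0-1] = -1856.6901 N (compression)
  F[0-2] = +427.3776 N (tension)
  F[1-2] = -1333.2683 N (compression)
  F[1-3] = -3405.2264 N (compression)
  F[2-3] = +5064.8791 N (tension)
  F[2-4] = +1872.2465 N (tension)
  F[3-4] = -5520.3511 N (compression)
  Rx@0 = +81.5300 N
  Ry@0 = +1785.5843 N
  Ry@4 = +5193.1657 N

-1333.268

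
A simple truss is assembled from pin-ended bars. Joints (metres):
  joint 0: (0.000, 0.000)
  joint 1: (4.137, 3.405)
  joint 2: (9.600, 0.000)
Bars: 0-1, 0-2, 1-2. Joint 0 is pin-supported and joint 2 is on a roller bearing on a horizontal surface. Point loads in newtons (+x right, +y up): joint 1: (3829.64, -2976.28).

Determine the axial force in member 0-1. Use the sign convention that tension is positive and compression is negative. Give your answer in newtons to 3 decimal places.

N=3 nodes, M=3 members, R=3 reactions → 2N=6, M+R=6
member 0 (0-1): L=5.3581, (cx,cy)=(0.7721,0.6355)
member 1 (0-2): L=9.6000, (cx,cy)=(1.0000,0.0000)
member 2 (1-2): L=6.4373, (cx,cy)=(0.8487,-0.5290)
solve A·x = −loads:
  F[0-1] = -527.7238 N (compression)
  F[0-2] = +4237.0998 N (tension)
  F[1-2] = -4992.7399 N (compression)
  Rx@0 = -3829.6400 N
  Ry@0 = +335.3639 N
  Ry@2 = +2640.9161 N

-527.724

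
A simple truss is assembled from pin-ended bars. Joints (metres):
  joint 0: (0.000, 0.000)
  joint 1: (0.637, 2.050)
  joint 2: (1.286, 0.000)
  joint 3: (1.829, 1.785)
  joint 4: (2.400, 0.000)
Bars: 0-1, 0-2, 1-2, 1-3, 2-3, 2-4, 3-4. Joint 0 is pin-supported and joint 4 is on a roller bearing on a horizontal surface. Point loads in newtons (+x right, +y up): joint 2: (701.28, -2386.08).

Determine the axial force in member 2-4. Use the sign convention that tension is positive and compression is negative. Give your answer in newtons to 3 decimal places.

408.990

N=5 nodes, M=7 members, R=3 reactions → 2N=10, M+R=10
member 0 (0-1): L=2.1467, (cx,cy)=(0.2967,0.9550)
member 1 (0-2): L=1.2860, (cx,cy)=(1.0000,0.0000)
member 2 (1-2): L=2.1503, (cx,cy)=(0.3018,-0.9534)
member 3 (1-3): L=1.2211, (cx,cy)=(0.9762,-0.2170)
member 4 (2-3): L=1.8658, (cx,cy)=(0.2910,0.9567)
member 5 (2-4): L=1.1140, (cx,cy)=(1.0000,0.0000)
member 6 (3-4): L=1.8741, (cx,cy)=(0.3047,-0.9525)
solve A·x = −loads:
  F[0-1] = -1159.7757 N (compression)
  F[0-2] = +1045.4274 N (tension)
  F[1-2] = +1335.9978 N (tension)
  F[1-3] = -765.6265 N (compression)
  F[2-3] = +1162.7179 N (tension)
  F[2-4] = +408.9899 N (tension)
  F[3-4] = -1342.3637 N (compression)
  Rx@0 = -701.2800 N
  Ry@0 = +1107.5388 N
  Ry@4 = +1278.5412 N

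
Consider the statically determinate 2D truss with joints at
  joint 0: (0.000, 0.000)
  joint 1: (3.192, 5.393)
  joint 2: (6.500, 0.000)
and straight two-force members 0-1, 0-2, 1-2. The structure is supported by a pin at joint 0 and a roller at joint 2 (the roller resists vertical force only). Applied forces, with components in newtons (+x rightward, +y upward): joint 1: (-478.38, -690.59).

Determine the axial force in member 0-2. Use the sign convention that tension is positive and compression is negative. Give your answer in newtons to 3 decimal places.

-35.439

N=3 nodes, M=3 members, R=3 reactions → 2N=6, M+R=6
member 0 (0-1): L=6.2668, (cx,cy)=(0.5093,0.8606)
member 1 (0-2): L=6.5000, (cx,cy)=(1.0000,0.0000)
member 2 (1-2): L=6.3267, (cx,cy)=(0.5229,-0.8524)
solve A·x = −loads:
  F[0-1] = -869.6251 N (compression)
  F[0-2] = -35.4387 N (compression)
  F[1-2] = +67.7783 N (tension)
  Rx@0 = +478.3800 N
  Ry@0 = +748.3654 N
  Ry@2 = -57.7754 N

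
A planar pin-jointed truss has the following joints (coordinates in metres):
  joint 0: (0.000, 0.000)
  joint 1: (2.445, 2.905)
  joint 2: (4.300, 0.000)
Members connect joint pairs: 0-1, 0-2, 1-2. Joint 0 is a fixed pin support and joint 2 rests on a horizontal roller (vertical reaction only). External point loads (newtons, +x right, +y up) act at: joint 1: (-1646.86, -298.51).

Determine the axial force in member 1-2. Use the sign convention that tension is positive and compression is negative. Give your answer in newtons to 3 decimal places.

1118.684

N=3 nodes, M=3 members, R=3 reactions → 2N=6, M+R=6
member 0 (0-1): L=3.7970, (cx,cy)=(0.6439,0.7651)
member 1 (0-2): L=4.3000, (cx,cy)=(1.0000,0.0000)
member 2 (1-2): L=3.4467, (cx,cy)=(0.5382,-0.8428)
solve A·x = −loads:
  F[0-1] = -1622.5241 N (compression)
  F[0-2] = -602.0633 N (compression)
  F[1-2] = +1118.6838 N (tension)
  Rx@0 = +1646.8600 N
  Ry@0 = +1241.3638 N
  Ry@2 = -942.8538 N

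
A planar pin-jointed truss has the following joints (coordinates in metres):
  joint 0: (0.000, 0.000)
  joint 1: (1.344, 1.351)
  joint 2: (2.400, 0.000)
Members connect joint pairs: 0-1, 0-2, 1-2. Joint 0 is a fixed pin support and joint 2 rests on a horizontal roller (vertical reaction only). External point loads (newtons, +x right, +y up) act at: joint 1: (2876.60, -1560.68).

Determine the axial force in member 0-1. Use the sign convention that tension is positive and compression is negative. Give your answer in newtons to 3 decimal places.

N=3 nodes, M=3 members, R=3 reactions → 2N=6, M+R=6
member 0 (0-1): L=1.9057, (cx,cy)=(0.7053,0.7089)
member 1 (0-2): L=2.4000, (cx,cy)=(1.0000,0.0000)
member 2 (1-2): L=1.7147, (cx,cy)=(0.6158,-0.7879)
solve A·x = −loads:
  F[0-1] = +1315.4647 N (tension)
  F[0-2] = +1948.8452 N (tension)
  F[1-2] = -3164.5501 N (compression)
  Rx@0 = -2876.6000 N
  Ry@0 = -932.5869 N
  Ry@2 = +2493.2669 N

1315.465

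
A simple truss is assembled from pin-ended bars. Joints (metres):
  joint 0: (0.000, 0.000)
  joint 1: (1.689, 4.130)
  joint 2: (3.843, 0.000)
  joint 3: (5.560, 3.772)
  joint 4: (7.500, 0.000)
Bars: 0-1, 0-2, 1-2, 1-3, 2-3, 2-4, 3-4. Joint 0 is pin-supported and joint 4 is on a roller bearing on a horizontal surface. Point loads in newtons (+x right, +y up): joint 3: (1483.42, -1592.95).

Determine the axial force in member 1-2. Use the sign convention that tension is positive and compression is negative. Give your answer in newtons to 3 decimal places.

-410.780

N=5 nodes, M=7 members, R=3 reactions → 2N=10, M+R=10
member 0 (0-1): L=4.4620, (cx,cy)=(0.3785,0.9256)
member 1 (0-2): L=3.8430, (cx,cy)=(1.0000,0.0000)
member 2 (1-2): L=4.6580, (cx,cy)=(0.4624,-0.8867)
member 3 (1-3): L=3.8875, (cx,cy)=(0.9958,-0.0921)
member 4 (2-3): L=4.1444, (cx,cy)=(0.4143,0.9101)
member 5 (2-4): L=3.6570, (cx,cy)=(1.0000,0.0000)
member 6 (3-4): L=4.2416, (cx,cy)=(0.4574,-0.8893)
solve A·x = −loads:
  F[0-1] = +360.8708 N (tension)
  F[0-2] = +1346.8203 N (tension)
  F[1-2] = -410.7796 N (compression)
  F[1-3] = +327.9517 N (tension)
  F[2-3] = +400.1779 N (tension)
  F[2-4] = +991.0707 N (tension)
  F[3-4] = -2166.8936 N (compression)
  Rx@0 = -1483.4200 N
  Ry@0 = -334.0183 N
  Ry@4 = +1926.9683 N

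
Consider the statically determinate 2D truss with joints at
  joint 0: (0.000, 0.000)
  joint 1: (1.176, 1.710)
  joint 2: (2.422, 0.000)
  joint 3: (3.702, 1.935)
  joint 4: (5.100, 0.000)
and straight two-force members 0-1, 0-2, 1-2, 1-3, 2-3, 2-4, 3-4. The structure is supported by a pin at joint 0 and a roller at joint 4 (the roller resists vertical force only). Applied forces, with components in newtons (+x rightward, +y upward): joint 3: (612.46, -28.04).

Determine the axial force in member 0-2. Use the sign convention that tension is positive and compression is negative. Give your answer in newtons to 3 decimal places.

N=5 nodes, M=7 members, R=3 reactions → 2N=10, M+R=10
member 0 (0-1): L=2.0753, (cx,cy)=(0.5667,0.8240)
member 1 (0-2): L=2.4220, (cx,cy)=(1.0000,0.0000)
member 2 (1-2): L=2.1158, (cx,cy)=(0.5889,-0.8082)
member 3 (1-3): L=2.5360, (cx,cy)=(0.9961,0.0887)
member 4 (2-3): L=2.3200, (cx,cy)=(0.5517,0.8340)
member 5 (2-4): L=2.6780, (cx,cy)=(1.0000,0.0000)
member 6 (3-4): L=2.3872, (cx,cy)=(0.5856,-0.8106)
solve A·x = −loads:
  F[0-1] = +272.6940 N (tension)
  F[0-2] = +457.9375 N (tension)
  F[1-2] = -245.0728 N (compression)
  F[1-3] = +300.0296 N (tension)
  F[2-3] = +237.4830 N (tension)
  F[2-4] = +182.5913 N (tension)
  F[3-4] = -311.7870 N (compression)
  Rx@0 = -612.4600 N
  Ry@0 = -224.6883 N
  Ry@4 = +252.7283 N

457.938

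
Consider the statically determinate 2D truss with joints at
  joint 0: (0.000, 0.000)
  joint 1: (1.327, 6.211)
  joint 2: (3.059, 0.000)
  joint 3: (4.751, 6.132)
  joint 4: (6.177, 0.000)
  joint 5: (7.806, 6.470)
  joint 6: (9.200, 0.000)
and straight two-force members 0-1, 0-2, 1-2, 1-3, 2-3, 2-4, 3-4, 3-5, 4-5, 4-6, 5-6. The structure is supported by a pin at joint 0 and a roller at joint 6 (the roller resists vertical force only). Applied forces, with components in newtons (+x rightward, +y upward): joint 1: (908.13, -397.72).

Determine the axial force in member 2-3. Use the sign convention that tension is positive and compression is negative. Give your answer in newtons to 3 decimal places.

N=7 nodes, M=11 members, R=3 reactions → 2N=14, M+R=14
member 0 (0-1): L=6.3512, (cx,cy)=(0.2089,0.9779)
member 1 (0-2): L=3.0590, (cx,cy)=(1.0000,0.0000)
member 2 (1-2): L=6.4480, (cx,cy)=(0.2686,-0.9632)
member 3 (1-3): L=3.4249, (cx,cy)=(0.9997,-0.0231)
member 4 (2-3): L=6.3612, (cx,cy)=(0.2660,0.9640)
member 5 (2-4): L=3.1180, (cx,cy)=(1.0000,0.0000)
member 6 (3-4): L=6.2956, (cx,cy)=(0.2265,-0.9740)
member 7 (3-5): L=3.0736, (cx,cy)=(0.9939,0.1100)
member 8 (4-5): L=6.6719, (cx,cy)=(0.2442,0.9697)
member 9 (4-6): L=3.0230, (cx,cy)=(1.0000,0.0000)
member 10 (5-6): L=6.6185, (cx,cy)=(0.2106,-0.9776)
solve A·x = −loads:
  F[0-1] = +278.8886 N (tension)
  F[0-2] = +849.8597 N (tension)
  F[1-2] = -680.0525 N (compression)
  F[1-3] = -667.3673 N (compression)
  F[2-3] = +679.5393 N (tension)
  F[2-4] = +486.4394 N (tension)
  F[3-4] = -724.9463 N (compression)
  F[3-5] = -324.2006 N (compression)
  F[4-5] = +728.1415 N (tension)
  F[4-6] = +144.4531 N (tension)
  F[5-6] = -685.8384 N (compression)
  Rx@0 = -908.1300 N
  Ry@0 = -272.7332 N
  Ry@6 = +670.4532 N

679.539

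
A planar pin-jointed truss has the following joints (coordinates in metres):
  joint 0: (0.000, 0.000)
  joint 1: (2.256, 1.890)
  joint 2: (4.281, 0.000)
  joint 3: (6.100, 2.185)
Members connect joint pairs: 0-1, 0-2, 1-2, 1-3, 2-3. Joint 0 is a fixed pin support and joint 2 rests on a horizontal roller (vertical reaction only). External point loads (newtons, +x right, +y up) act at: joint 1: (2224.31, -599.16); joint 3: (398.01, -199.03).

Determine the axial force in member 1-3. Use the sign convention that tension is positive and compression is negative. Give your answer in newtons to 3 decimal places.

N=4 nodes, M=5 members, R=3 reactions → 2N=8, M+R=8
member 0 (0-1): L=2.9431, (cx,cy)=(0.7665,0.6422)
member 1 (0-2): L=4.2810, (cx,cy)=(1.0000,0.0000)
member 2 (1-2): L=2.7700, (cx,cy)=(0.7311,-0.6823)
member 3 (1-3): L=3.8553, (cx,cy)=(0.9971,0.0765)
member 4 (2-3): L=2.8431, (cx,cy)=(0.6398,0.7685)
solve A·x = −loads:
  F[0-1] = +1535.8385 N (tension)
  F[0-2] = +1445.0267 N (tension)
  F[1-2] = -2255.9029 N (compression)
  F[1-3] = +603.9437 N (tension)
  F[2-3] = -319.1026 N (compression)
  Rx@0 = -2622.3200 N
  Ry@0 = -986.2963 N
  Ry@2 = +1784.4863 N

603.944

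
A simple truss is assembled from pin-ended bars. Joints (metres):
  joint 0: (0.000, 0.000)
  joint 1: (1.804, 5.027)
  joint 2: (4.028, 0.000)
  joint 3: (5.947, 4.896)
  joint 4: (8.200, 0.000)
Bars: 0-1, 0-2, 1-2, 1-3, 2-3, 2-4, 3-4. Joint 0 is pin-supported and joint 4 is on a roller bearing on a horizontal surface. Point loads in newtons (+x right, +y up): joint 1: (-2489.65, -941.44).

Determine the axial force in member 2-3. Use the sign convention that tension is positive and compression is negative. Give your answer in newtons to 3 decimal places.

N=5 nodes, M=7 members, R=3 reactions → 2N=10, M+R=10
member 0 (0-1): L=5.3409, (cx,cy)=(0.3378,0.9412)
member 1 (0-2): L=4.0280, (cx,cy)=(1.0000,0.0000)
member 2 (1-2): L=5.4970, (cx,cy)=(0.4046,-0.9145)
member 3 (1-3): L=4.1451, (cx,cy)=(0.9995,-0.0316)
member 4 (2-3): L=5.2586, (cx,cy)=(0.3649,0.9310)
member 5 (2-4): L=4.1720, (cx,cy)=(1.0000,0.0000)
member 6 (3-4): L=5.3895, (cx,cy)=(0.4180,-0.9084)
solve A·x = −loads:
  F[0-1] = -2401.7555 N (compression)
  F[0-2] = -1678.4062 N (compression)
  F[1-2] = +1404.1022 N (tension)
  F[1-3] = +1110.8824 N (tension)
  F[2-3] = -1379.1620 N (compression)
  F[2-4] = -607.0400 N (compression)
  F[3-4] = +1452.1298 N (tension)
  Rx@0 = +2489.6500 N
  Ry@0 = +2260.6001 N
  Ry@4 = -1319.1601 N

-1379.162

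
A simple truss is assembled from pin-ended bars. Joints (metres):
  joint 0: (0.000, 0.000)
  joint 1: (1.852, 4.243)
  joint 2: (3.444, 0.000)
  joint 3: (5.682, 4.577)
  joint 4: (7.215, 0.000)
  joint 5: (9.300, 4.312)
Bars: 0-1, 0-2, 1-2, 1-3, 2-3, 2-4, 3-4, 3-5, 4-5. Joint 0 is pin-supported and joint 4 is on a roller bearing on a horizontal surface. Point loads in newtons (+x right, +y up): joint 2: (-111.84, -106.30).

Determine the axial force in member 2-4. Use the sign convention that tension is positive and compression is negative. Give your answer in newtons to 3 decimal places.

16.995

N=6 nodes, M=9 members, R=3 reactions → 2N=12, M+R=12
member 0 (0-1): L=4.6296, (cx,cy)=(0.4000,0.9165)
member 1 (0-2): L=3.4440, (cx,cy)=(1.0000,0.0000)
member 2 (1-2): L=4.5318, (cx,cy)=(0.3513,-0.9363)
member 3 (1-3): L=3.8445, (cx,cy)=(0.9962,0.0869)
member 4 (2-3): L=5.0949, (cx,cy)=(0.4393,0.8984)
member 5 (2-4): L=3.7710, (cx,cy)=(1.0000,0.0000)
member 6 (3-4): L=4.8269, (cx,cy)=(0.3176,-0.9482)
member 7 (3-5): L=3.6277, (cx,cy)=(0.9973,-0.0730)
member 8 (4-5): L=4.7896, (cx,cy)=(0.4353,0.9003)
solve A·x = −loads:
  F[0-1] = -60.6208 N (compression)
  F[0-2] = -87.5895 N (compression)
  F[1-2] = +55.2736 N (tension)
  F[1-3] = -43.8335 N (compression)
  F[2-3] = +60.7211 N (tension)
  F[2-4] = +16.9950 N (tension)
  F[3-4] = -53.5116 N (compression)
  F[3-5] = -0.0000 N (tension)
  F[4-5] = +0.0000 N (tension)
  Rx@0 = +111.8400 N
  Ry@0 = +55.5589 N
  Ry@4 = +50.7411 N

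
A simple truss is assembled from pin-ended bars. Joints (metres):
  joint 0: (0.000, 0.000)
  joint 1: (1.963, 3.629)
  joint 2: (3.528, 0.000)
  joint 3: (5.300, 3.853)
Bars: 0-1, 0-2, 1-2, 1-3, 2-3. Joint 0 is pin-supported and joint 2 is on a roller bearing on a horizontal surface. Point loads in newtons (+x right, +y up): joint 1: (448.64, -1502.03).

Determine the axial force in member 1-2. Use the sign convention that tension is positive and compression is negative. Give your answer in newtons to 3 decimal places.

-1412.707

N=4 nodes, M=5 members, R=3 reactions → 2N=8, M+R=8
member 0 (0-1): L=4.1259, (cx,cy)=(0.4758,0.8796)
member 1 (0-2): L=3.5280, (cx,cy)=(1.0000,0.0000)
member 2 (1-2): L=3.9521, (cx,cy)=(0.3960,-0.9183)
member 3 (1-3): L=3.3445, (cx,cy)=(0.9978,0.0670)
member 4 (2-3): L=4.2409, (cx,cy)=(0.4178,0.9085)
solve A·x = −loads:
  F[0-1] = -232.8509 N (compression)
  F[0-2] = +559.4248 N (tension)
  F[1-2] = -1412.7070 N (compression)
  F[1-3] = -0.0000 N (compression)
  F[2-3] = +0.0000 N (tension)
  Rx@0 = -448.6400 N
  Ry@0 = +204.8079 N
  Ry@2 = +1297.2221 N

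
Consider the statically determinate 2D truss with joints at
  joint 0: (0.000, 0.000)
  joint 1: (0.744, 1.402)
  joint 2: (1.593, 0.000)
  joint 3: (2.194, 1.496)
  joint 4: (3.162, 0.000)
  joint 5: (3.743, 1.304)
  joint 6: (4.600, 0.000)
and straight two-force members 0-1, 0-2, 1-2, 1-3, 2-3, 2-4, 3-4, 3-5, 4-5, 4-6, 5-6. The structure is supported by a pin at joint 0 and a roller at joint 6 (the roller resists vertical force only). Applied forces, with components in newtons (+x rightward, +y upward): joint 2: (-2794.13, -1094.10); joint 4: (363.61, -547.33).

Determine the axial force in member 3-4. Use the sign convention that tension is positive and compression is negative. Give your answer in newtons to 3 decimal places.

-130.992

N=7 nodes, M=11 members, R=3 reactions → 2N=14, M+R=14
member 0 (0-1): L=1.5872, (cx,cy)=(0.4688,0.8833)
member 1 (0-2): L=1.5930, (cx,cy)=(1.0000,0.0000)
member 2 (1-2): L=1.6390, (cx,cy)=(0.5180,-0.8554)
member 3 (1-3): L=1.4530, (cx,cy)=(0.9979,0.0647)
member 4 (2-3): L=1.6122, (cx,cy)=(0.3728,0.9279)
member 5 (2-4): L=1.5690, (cx,cy)=(1.0000,0.0000)
member 6 (3-4): L=1.7819, (cx,cy)=(0.5433,-0.8396)
member 7 (3-5): L=1.5609, (cx,cy)=(0.9924,-0.1230)
member 8 (4-5): L=1.4276, (cx,cy)=(0.4070,0.9134)
member 9 (4-6): L=1.4380, (cx,cy)=(1.0000,0.0000)
member 10 (5-6): L=1.5604, (cx,cy)=(0.5492,-0.8357)
solve A·x = −loads:
  F[0-1] = -1003.3745 N (compression)
  F[0-2] = -1960.1822 N (compression)
  F[1-2] = +962.7110 N (tension)
  F[1-3] = -971.0471 N (compression)
  F[2-3] = +291.6312 N (tension)
  F[2-4] = +1223.9087 N (tension)
  F[3-4] = -130.9923 N (compression)
  F[3-5] = -795.1759 N (compression)
  F[4-5] = +719.5988 N (tension)
  F[4-6] = +496.2723 N (tension)
  F[5-6] = -903.6009 N (compression)
  Rx@0 = +2430.5200 N
  Ry@0 = +886.3085 N
  Ry@6 = +755.1215 N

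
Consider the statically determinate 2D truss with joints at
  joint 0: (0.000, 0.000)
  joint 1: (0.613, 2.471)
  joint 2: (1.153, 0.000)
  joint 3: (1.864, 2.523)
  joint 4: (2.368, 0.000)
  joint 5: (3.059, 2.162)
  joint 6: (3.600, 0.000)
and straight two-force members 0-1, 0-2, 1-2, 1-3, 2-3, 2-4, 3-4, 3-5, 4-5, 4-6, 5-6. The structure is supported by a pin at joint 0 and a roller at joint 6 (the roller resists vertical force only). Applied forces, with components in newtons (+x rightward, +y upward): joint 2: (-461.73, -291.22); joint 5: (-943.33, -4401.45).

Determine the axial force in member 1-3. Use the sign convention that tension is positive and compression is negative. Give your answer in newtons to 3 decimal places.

N=7 nodes, M=11 members, R=3 reactions → 2N=14, M+R=14
member 0 (0-1): L=2.5459, (cx,cy)=(0.2408,0.9706)
member 1 (0-2): L=1.1530, (cx,cy)=(1.0000,0.0000)
member 2 (1-2): L=2.5293, (cx,cy)=(0.2135,-0.9769)
member 3 (1-3): L=1.2521, (cx,cy)=(0.9991,0.0415)
member 4 (2-3): L=2.6213, (cx,cy)=(0.2712,0.9625)
member 5 (2-4): L=1.2150, (cx,cy)=(1.0000,0.0000)
member 6 (3-4): L=2.5728, (cx,cy)=(0.1959,-0.9806)
member 7 (3-5): L=1.2483, (cx,cy)=(0.9573,-0.2892)
member 8 (4-5): L=2.2697, (cx,cy)=(0.3044,0.9525)
member 9 (4-6): L=1.2320, (cx,cy)=(1.0000,0.0000)
member 10 (5-6): L=2.2287, (cx,cy)=(0.2427,-0.9701)
solve A·x = −loads:
  F[0-1] = -1469.1329 N (compression)
  F[0-2] = -1051.3233 N (compression)
  F[1-2] = +1431.5086 N (tension)
  F[1-3] = -659.9280 N (compression)
  F[2-3] = -1150.4113 N (compression)
  F[2-4] = +28.0693 N (tension)
  F[3-4] = +1549.8897 N (tension)
  F[3-5] = -1331.9186 N (compression)
  F[4-5] = -1595.6022 N (compression)
  F[4-6] = +817.4453 N (tension)
  F[5-6] = -3367.4815 N (compression)
  Rx@0 = +1405.0600 N
  Ry@0 = +1425.9109 N
  Ry@6 = +3266.7591 N

-659.928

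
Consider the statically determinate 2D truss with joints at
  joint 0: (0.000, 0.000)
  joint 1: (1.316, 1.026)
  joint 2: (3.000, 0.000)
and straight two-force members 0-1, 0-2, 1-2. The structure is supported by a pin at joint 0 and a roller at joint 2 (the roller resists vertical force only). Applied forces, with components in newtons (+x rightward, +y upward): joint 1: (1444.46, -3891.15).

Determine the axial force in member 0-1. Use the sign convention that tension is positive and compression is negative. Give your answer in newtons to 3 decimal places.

-2748.994

N=3 nodes, M=3 members, R=3 reactions → 2N=6, M+R=6
member 0 (0-1): L=1.6687, (cx,cy)=(0.7886,0.6149)
member 1 (0-2): L=3.0000, (cx,cy)=(1.0000,0.0000)
member 2 (1-2): L=1.9719, (cx,cy)=(0.8540,-0.5203)
solve A·x = −loads:
  F[0-1] = -2748.9937 N (compression)
  F[0-2] = +3612.4313 N (tension)
  F[1-2] = -4230.0972 N (compression)
  Rx@0 = -1444.4600 N
  Ry@0 = +1690.2269 N
  Ry@2 = +2200.9231 N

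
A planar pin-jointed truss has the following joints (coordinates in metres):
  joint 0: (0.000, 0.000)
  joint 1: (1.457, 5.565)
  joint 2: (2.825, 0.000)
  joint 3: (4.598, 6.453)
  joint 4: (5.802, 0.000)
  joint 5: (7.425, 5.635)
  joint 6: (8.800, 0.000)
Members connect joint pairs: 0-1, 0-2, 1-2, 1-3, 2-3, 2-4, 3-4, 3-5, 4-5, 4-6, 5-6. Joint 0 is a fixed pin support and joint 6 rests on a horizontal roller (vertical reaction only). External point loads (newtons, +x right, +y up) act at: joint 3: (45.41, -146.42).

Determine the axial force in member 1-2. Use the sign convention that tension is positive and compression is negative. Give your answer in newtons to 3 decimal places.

32.647

N=7 nodes, M=11 members, R=3 reactions → 2N=14, M+R=14
member 0 (0-1): L=5.7526, (cx,cy)=(0.2533,0.9674)
member 1 (0-2): L=2.8250, (cx,cy)=(1.0000,0.0000)
member 2 (1-2): L=5.7307, (cx,cy)=(0.2387,-0.9711)
member 3 (1-3): L=3.2641, (cx,cy)=(0.9623,0.2720)
member 4 (2-3): L=6.6921, (cx,cy)=(0.2649,0.9643)
member 5 (2-4): L=2.9770, (cx,cy)=(1.0000,0.0000)
member 6 (3-4): L=6.5644, (cx,cy)=(0.1834,-0.9830)
member 7 (3-5): L=2.9430, (cx,cy)=(0.9606,-0.2780)
member 8 (4-5): L=5.8641, (cx,cy)=(0.2768,0.9609)
member 9 (4-6): L=2.9980, (cx,cy)=(1.0000,0.0000)
member 10 (5-6): L=5.8003, (cx,cy)=(0.2371,-0.9715)
solve A·x = −loads:
  F[0-1] = -37.8508 N (compression)
  F[0-2] = +54.9968 N (tension)
  F[1-2] = +32.6469 N (tension)
  F[1-3] = -18.0613 N (compression)
  F[2-3] = -32.8779 N (compression)
  F[2-4] = +71.5007 N (tension)
  F[3-4] = -95.8257 N (compression)
  F[3-5] = -56.1369 N (compression)
  F[4-5] = +98.0295 N (tension)
  F[4-6] = +26.7932 N (tension)
  F[5-6] = -113.0250 N (compression)
  Rx@0 = -45.4100 N
  Ry@0 = +36.6166 N
  Ry@6 = +109.8034 N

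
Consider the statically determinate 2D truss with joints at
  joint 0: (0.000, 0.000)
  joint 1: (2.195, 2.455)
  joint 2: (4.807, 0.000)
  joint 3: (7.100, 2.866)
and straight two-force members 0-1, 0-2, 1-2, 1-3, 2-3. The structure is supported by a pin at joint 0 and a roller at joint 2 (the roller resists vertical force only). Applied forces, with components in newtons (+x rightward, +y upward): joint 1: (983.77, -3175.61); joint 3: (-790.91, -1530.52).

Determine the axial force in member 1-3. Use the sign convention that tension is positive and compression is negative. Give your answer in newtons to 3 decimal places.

N=4 nodes, M=5 members, R=3 reactions → 2N=8, M+R=8
member 0 (0-1): L=3.2932, (cx,cy)=(0.6665,0.7455)
member 1 (0-2): L=4.8070, (cx,cy)=(1.0000,0.0000)
member 2 (1-2): L=3.5846, (cx,cy)=(0.7287,-0.6849)
member 3 (1-3): L=4.9222, (cx,cy)=(0.9965,0.0835)
member 4 (2-3): L=3.6704, (cx,cy)=(0.6247,0.7808)
solve A·x = −loads:
  F[0-1] = -1293.9243 N (compression)
  F[0-2] = +1055.2975 N (tension)
  F[1-2] = -3171.5165 N (compression)
  F[1-3] = +466.3996 N (tension)
  F[2-3] = -2009.9631 N (compression)
  Rx@0 = -192.8600 N
  Ry@0 = +964.5941 N
  Ry@2 = +3741.5359 N

466.400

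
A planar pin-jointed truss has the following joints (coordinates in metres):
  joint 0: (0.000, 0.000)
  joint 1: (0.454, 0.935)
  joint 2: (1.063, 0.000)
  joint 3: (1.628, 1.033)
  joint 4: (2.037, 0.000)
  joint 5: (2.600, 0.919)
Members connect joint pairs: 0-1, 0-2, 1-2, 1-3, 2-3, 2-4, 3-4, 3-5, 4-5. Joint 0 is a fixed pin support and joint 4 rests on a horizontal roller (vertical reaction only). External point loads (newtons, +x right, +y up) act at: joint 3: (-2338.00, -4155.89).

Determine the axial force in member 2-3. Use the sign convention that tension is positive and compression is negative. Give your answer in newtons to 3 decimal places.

-2095.256

N=6 nodes, M=9 members, R=3 reactions → 2N=12, M+R=12
member 0 (0-1): L=1.0394, (cx,cy)=(0.4368,0.8996)
member 1 (0-2): L=1.0630, (cx,cy)=(1.0000,0.0000)
member 2 (1-2): L=1.1158, (cx,cy)=(0.5458,-0.8379)
member 3 (1-3): L=1.1781, (cx,cy)=(0.9965,0.0832)
member 4 (2-3): L=1.1774, (cx,cy)=(0.4799,0.8773)
member 5 (2-4): L=0.9740, (cx,cy)=(1.0000,0.0000)
member 6 (3-4): L=1.1110, (cx,cy)=(0.3681,-0.9298)
member 7 (3-5): L=0.9787, (cx,cy)=(0.9932,-0.1165)
member 8 (4-5): L=1.0777, (cx,cy)=(0.5224,0.8527)
solve A·x = −loads:
  F[0-1] = -2245.6313 N (compression)
  F[0-2] = -1357.1245 N (compression)
  F[1-2] = +2193.8061 N (tension)
  F[1-3] = -2185.7771 N (compression)
  F[2-3] = -2095.2564 N (compression)
  F[2-4] = +845.6382 N (tension)
  F[3-4] = -2297.1215 N (compression)
  F[3-5] = +0.0000 N (tension)
  F[4-5] = -0.0000 N (compression)
  Rx@0 = +2338.0000 N
  Ry@0 = +2020.0849 N
  Ry@4 = +2135.8051 N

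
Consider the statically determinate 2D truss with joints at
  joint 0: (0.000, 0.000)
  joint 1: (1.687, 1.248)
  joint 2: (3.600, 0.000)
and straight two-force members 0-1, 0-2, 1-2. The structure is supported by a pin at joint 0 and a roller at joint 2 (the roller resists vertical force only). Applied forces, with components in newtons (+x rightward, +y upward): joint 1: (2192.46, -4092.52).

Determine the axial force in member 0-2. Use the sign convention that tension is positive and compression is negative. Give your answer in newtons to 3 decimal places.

4104.754

N=3 nodes, M=3 members, R=3 reactions → 2N=6, M+R=6
member 0 (0-1): L=2.0984, (cx,cy)=(0.8039,0.5947)
member 1 (0-2): L=3.6000, (cx,cy)=(1.0000,0.0000)
member 2 (1-2): L=2.2841, (cx,cy)=(0.8375,-0.5464)
solve A·x = −loads:
  F[0-1] = -2378.6868 N (compression)
  F[0-2] = +4104.7541 N (tension)
  F[1-2] = -4901.0104 N (compression)
  Rx@0 = -2192.4600 N
  Ry@0 = +1414.6669 N
  Ry@2 = +2677.8531 N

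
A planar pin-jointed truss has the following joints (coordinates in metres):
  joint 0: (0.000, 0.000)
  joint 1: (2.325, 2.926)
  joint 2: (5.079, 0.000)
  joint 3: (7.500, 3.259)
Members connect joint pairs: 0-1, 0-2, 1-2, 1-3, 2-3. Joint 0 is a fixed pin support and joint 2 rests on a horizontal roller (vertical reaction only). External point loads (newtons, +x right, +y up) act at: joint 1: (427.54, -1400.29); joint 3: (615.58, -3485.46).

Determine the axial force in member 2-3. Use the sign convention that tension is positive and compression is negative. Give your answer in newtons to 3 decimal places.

-4611.746

N=4 nodes, M=5 members, R=3 reactions → 2N=8, M+R=8
member 0 (0-1): L=3.7373, (cx,cy)=(0.6221,0.7829)
member 1 (0-2): L=5.0790, (cx,cy)=(1.0000,0.0000)
member 2 (1-2): L=4.0182, (cx,cy)=(0.6854,-0.7282)
member 3 (1-3): L=5.1857, (cx,cy)=(0.9979,0.0642)
member 4 (2-3): L=4.0598, (cx,cy)=(0.5963,0.8027)
solve A·x = −loads:
  F[0-1] = +1971.3532 N (tension)
  F[0-2] = -183.2860 N (compression)
  F[1-2] = -3745.1179 N (compression)
  F[1-3] = +3372.6566 N (tension)
  F[2-3] = -4611.7460 N (compression)
  Rx@0 = -1043.1200 N
  Ry@0 = -1543.4253 N
  Ry@2 = +6429.1753 N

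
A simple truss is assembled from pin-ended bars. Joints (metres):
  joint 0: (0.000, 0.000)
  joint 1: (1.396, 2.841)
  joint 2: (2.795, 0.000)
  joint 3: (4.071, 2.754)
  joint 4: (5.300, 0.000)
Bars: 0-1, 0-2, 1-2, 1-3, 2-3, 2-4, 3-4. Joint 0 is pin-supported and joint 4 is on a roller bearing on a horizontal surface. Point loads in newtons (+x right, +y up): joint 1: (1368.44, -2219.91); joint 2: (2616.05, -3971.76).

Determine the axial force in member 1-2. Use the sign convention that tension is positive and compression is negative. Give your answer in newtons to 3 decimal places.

733.931

N=5 nodes, M=7 members, R=3 reactions → 2N=10, M+R=10
member 0 (0-1): L=3.1655, (cx,cy)=(0.4410,0.8975)
member 1 (0-2): L=2.7950, (cx,cy)=(1.0000,0.0000)
member 2 (1-2): L=3.1668, (cx,cy)=(0.4418,-0.8971)
member 3 (1-3): L=2.6764, (cx,cy)=(0.9995,-0.0325)
member 4 (2-3): L=3.0352, (cx,cy)=(0.4204,0.9073)
member 5 (2-4): L=2.5050, (cx,cy)=(1.0000,0.0000)
member 6 (3-4): L=3.0158, (cx,cy)=(0.4075,-0.9132)
solve A·x = −loads:
  F[0-1] = -3096.2363 N (compression)
  F[0-2] = +5349.9644 N (tension)
  F[1-2] = +733.9305 N (tension)
  F[1-3] = -3059.7627 N (compression)
  F[2-3] = +3651.6928 N (tension)
  F[2-4] = +1522.9928 N (tension)
  F[3-4] = -3737.1997 N (compression)
  Rx@0 = -3984.4900 N
  Ry@0 = +2778.8772 N
  Ry@4 = +3412.7928 N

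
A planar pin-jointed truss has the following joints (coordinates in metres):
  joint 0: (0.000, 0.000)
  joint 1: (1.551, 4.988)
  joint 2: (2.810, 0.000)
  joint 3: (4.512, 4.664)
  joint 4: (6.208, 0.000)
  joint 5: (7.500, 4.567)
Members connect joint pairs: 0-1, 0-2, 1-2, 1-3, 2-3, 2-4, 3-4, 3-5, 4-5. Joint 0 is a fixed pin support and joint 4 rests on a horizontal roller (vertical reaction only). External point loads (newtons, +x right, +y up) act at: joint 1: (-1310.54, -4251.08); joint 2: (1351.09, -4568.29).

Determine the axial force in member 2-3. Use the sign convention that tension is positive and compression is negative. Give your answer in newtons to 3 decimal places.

N=6 nodes, M=9 members, R=3 reactions → 2N=12, M+R=12
member 0 (0-1): L=5.2236, (cx,cy)=(0.2969,0.9549)
member 1 (0-2): L=2.8100, (cx,cy)=(1.0000,0.0000)
member 2 (1-2): L=5.1444, (cx,cy)=(0.2447,-0.9696)
member 3 (1-3): L=2.9787, (cx,cy)=(0.9941,-0.1088)
member 4 (2-3): L=4.9648, (cx,cy)=(0.3428,0.9394)
member 5 (2-4): L=3.3980, (cx,cy)=(1.0000,0.0000)
member 6 (3-4): L=4.9628, (cx,cy)=(0.3417,-0.9398)
member 7 (3-5): L=2.9896, (cx,cy)=(0.9995,-0.0324)
member 8 (4-5): L=4.7462, (cx,cy)=(0.2722,0.9622)
solve A·x = −loads:
  F[0-1] = -7060.9151 N (compression)
  F[0-2] = +2137.0983 N (tension)
  F[1-2] = +2733.7416 N (tension)
  F[1-3] = -1463.7229 N (compression)
  F[2-3] = +2041.3761 N (tension)
  F[2-4] = +755.2335 N (tension)
  F[3-4] = -2209.9454 N (compression)
  F[3-5] = +0.0000 N (tension)
  F[4-5] = -0.0000 N (compression)
  Rx@0 = -40.5500 N
  Ry@0 = +6742.4779 N
  Ry@4 = +2076.8921 N

2041.376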